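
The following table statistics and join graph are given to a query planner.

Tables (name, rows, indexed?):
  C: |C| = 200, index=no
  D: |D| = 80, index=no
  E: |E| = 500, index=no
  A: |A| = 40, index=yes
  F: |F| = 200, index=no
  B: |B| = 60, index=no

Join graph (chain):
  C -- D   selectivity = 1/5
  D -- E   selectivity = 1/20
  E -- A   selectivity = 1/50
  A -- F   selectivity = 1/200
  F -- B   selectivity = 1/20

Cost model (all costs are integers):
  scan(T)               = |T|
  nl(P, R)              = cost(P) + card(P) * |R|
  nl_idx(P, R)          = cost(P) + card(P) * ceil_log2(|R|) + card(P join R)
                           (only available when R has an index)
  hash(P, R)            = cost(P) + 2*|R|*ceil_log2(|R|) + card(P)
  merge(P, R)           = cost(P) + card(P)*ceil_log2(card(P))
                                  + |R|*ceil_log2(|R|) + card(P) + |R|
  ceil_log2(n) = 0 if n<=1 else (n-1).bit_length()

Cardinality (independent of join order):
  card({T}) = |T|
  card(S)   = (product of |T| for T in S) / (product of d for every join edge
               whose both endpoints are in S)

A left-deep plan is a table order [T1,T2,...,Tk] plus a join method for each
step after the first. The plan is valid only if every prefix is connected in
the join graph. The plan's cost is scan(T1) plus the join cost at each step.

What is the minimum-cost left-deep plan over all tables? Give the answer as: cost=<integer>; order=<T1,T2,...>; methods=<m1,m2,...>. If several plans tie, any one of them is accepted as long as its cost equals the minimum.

Selinger DP (subsets sized 1..n):
  {C}: scan cost=200, card=200
  {D}: scan cost=80, card=80
  {E}: scan cost=500, card=500
  {A}: scan cost=40, card=40
  {F}: scan cost=200, card=200
  {B}: scan cost=60, card=60
  {CD}: card=3200; try (D,hash)→1520, (C,merge)→2520, (D,merge)→2640, (C,hash)→3360, (C,nl)→16080, (D,nl)→16200; best=1520 via (D,hash)
  {DE}: card=2000; try (D,hash)→2120, (E,merge)→5720, (D,merge)→6140, (E,hash)→9160, (E,nl)→40080, (D,nl)→40500; best=2120 via (D,hash)
  {AE}: card=400; try (A,hash)→1480, (A,nl_idx)→3900, (E,merge)→5320, (A,merge)→5780, (E,hash)→9080, (E,nl)→20040 …(+1); best=1480 via (A,hash)
  {AF}: card=40; try (A,hash)→880, (A,nl_idx)→1440, (F,merge)→2120, (A,merge)→2280, (F,hash)→3280, (F,nl)→8040 …(+1); best=880 via (A,hash)
  {BF}: card=600; try (B,hash)→1120, (F,merge)→2280, (B,merge)→2420, (F,hash)→3320, (F,nl)→12060, (B,nl)→12200; best=1120 via (B,hash)
  {CDE}: card=80000; try (C,hash)→7320, (E,hash)→13720, (C,merge)→27920, (E,merge)→48120, (C,nl)→402120, (E,nl)→1601520; best=7320 via (C,hash)
  {ADE}: card=1600; try (D,hash)→3000, (A,hash)→4600, (D,merge)→6120, (A,nl_idx)→15720, (A,merge)→26400, (D,nl)→33480 …(+1); best=3000 via (D,hash)
  {AEF}: card=400; try (F,hash)→5080, (E,merge)→6160, (F,merge)→7280, (E,hash)→9920, (E,nl)→20880, (F,nl)→81480; best=5080 via (F,hash)
  {ABF}: card=120; try (B,merge)→1580, (B,hash)→1640, (A,hash)→2200, (B,nl)→3280, (A,nl_idx)→4840, (A,merge)→8000 …(+1); best=1580 via (B,merge)
  {ACDE}: card=64000; try (C,hash)→7800, (C,merge)→24000, (A,hash)→87800, (C,nl)→323000, (A,nl_idx)→551320, (A,merge)→1447600 …(+1); best=7800 via (C,hash)
  {ADEF}: card=1600; try (D,hash)→6600, (F,hash)→7800, (D,merge)→9720, (F,merge)→24000, (D,nl)→37080, (F,nl)→323000; best=6600 via (D,hash)
  {ABEF}: card=1200; try (B,hash)→6200, (E,merge)→7540, (B,merge)→9500, (E,hash)→10700, (B,nl)→29080, (E,nl)→61580; best=6200 via (B,hash)
  {ACDEF}: card=64000; try (C,hash)→11400, (C,merge)→27600, (F,hash)→75000, (C,nl)→326600, (F,merge)→1097600, (F,nl)→12807800; best=11400 via (C,hash)
  {ABDEF}: card=4800; try (D,hash)→8520, (B,hash)→8920, (D,merge)→21240, (B,merge)→26220, (D,nl)→102200, (B,nl)→102600; best=8520 via (D,hash)
  {ABCDEF}: card=192000; try (C,hash)→16520, (B,hash)→76120, (C,merge)→77520, (C,nl)→968520, (B,merge)→1099820, (B,nl)→3851400; best=16520 via (C,hash)

cost=16520; order=E,A,F,B,D,C; methods=hash,hash,hash,hash,hash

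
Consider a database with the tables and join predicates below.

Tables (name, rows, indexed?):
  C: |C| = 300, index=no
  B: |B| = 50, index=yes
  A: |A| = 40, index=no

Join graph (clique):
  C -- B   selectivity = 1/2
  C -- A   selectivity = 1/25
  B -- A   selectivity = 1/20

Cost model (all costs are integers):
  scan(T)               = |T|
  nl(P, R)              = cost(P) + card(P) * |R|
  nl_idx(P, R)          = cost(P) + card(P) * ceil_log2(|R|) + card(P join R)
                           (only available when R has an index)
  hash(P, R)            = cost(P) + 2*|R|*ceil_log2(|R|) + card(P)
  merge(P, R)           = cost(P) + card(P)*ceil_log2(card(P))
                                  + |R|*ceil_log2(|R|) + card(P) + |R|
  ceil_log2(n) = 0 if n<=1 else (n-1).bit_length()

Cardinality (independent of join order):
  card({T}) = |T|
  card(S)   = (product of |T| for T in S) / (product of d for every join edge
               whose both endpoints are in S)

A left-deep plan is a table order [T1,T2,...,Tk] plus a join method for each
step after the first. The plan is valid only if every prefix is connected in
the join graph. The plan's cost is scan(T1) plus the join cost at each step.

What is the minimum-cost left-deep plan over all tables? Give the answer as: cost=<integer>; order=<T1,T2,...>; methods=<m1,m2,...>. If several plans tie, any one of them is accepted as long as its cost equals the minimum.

cost=2160; order=C,A,B; methods=hash,hash

Selinger DP (subsets sized 1..n):
  {C}: scan cost=300, card=300
  {B}: scan cost=50, card=50
  {A}: scan cost=40, card=40
  {BC}: card=7500; try (B,hash)→1200, (C,merge)→3400, (B,merge)→3650, (C,hash)→5500, (B,nl_idx)→9600, (C,nl)→15050 …(+1); best=1200 via (B,hash)
  {AC}: card=480; try (A,hash)→1080, (C,merge)→3320, (A,merge)→3580, (C,hash)→5480, (C,nl)→12040, (A,nl)→12300; best=1080 via (A,hash)
  {AB}: card=100; try (B,nl_idx)→380, (A,hash)→580, (B,merge)→670, (B,hash)→680, (A,merge)→680, (B,nl)→2040 …(+1); best=380 via (B,nl_idx)
  {ABC}: card=600; try (B,hash)→2160, (C,merge)→4180, (B,nl_idx)→4560, (C,hash)→5880, (B,merge)→6230, (A,hash)→9180 …(+4); best=2160 via (B,hash)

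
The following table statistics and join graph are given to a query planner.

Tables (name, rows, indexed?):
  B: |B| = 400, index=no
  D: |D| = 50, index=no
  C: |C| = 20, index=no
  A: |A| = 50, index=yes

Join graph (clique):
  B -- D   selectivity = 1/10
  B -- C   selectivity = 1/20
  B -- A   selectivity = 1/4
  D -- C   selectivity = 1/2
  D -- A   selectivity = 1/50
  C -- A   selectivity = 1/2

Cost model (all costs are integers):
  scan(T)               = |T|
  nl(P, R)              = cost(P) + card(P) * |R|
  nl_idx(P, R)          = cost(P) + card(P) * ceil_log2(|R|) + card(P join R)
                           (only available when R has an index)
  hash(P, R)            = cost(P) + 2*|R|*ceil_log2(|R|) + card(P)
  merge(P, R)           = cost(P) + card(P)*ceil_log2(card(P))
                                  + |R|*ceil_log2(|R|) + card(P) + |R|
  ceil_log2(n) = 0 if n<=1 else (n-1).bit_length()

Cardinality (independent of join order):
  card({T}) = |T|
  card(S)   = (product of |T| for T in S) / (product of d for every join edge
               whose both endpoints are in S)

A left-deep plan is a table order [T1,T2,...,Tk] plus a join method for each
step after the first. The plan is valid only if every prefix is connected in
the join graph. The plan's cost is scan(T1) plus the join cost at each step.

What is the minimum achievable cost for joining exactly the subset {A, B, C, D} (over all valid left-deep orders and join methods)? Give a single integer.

3600

Selinger DP over subsets of {A,B,C,D}:
  {B}: scan cost=400, card=400
  {D}: scan cost=50, card=50
  {C}: scan cost=20, card=20
  {A}: scan cost=50, card=50
  {BD}: card=2000; try (D,hash)→1400, (B,merge)→4400, (D,merge)→4750, (B,hash)→7300, (B,nl)→20050, (D,nl)→20400; best=1400 via (D,hash)
  {BC}: card=400; try (C,hash)→1000, (B,merge)→4140, (C,merge)→4520, (B,hash)→7240, (B,nl)→8020, (C,nl)→8400; best=1000 via (C,hash)
  {AB}: card=5000; try (A,hash)→1400, (B,merge)→4400, (A,merge)→4750, (B,hash)→7300, (A,nl_idx)→7800, (B,nl)→20050 …(+1); best=1400 via (A,hash)
  {CD}: card=500; try (C,hash)→300, (D,merge)→490, (C,merge)→520, (D,hash)→640, (D,nl)→1020, (C,nl)→1050; best=300 via (C,hash)
  {AD}: card=50; try (A,nl_idx)→400, (D,hash)→700, (A,hash)→700, (D,merge)→750, (A,merge)→750, (D,nl)→2550 …(+1); best=400 via (A,nl_idx)
  {AC}: card=500; try (C,hash)→300, (A,merge)→490, (C,merge)→520, (A,hash)→640, (A,nl_idx)→640, (A,nl)→1020 …(+1); best=300 via (C,hash)
  {BCD}: card=1000; try (D,hash)→2000, (C,hash)→3600, (D,merge)→5350, (B,hash)→8000, (B,merge)→9300, (D,nl)→21000 …(+3); best=2000 via (D,hash)
  {ABD}: card=500; try (A,hash)→4000, (B,merge)→4750, (D,hash)→7000, (B,hash)→7650, (A,nl_idx)→13900, (B,nl)→20400 …(+4); best=4000 via (A,hash)
  {ABC}: card=2500; try (A,hash)→2000, (A,merge)→5350, (A,nl_idx)→5900, (C,hash)→6600, (B,hash)→8000, (B,merge)→9300 …(+4); best=2000 via (A,hash)
  {ACD}: card=250; try (C,hash)→650, (C,merge)→870, (D,hash)→1400, (C,nl)→1400, (A,hash)→1400, (A,nl_idx)→3550 …(+4); best=650 via (C,hash)
  {ABCD}: card=125; try (A,hash)→3600, (C,hash)→4700, (D,hash)→5100, (B,merge)→6900, (B,hash)→8100, (A,nl_idx)→8125 …(+7); best=3600 via (A,hash)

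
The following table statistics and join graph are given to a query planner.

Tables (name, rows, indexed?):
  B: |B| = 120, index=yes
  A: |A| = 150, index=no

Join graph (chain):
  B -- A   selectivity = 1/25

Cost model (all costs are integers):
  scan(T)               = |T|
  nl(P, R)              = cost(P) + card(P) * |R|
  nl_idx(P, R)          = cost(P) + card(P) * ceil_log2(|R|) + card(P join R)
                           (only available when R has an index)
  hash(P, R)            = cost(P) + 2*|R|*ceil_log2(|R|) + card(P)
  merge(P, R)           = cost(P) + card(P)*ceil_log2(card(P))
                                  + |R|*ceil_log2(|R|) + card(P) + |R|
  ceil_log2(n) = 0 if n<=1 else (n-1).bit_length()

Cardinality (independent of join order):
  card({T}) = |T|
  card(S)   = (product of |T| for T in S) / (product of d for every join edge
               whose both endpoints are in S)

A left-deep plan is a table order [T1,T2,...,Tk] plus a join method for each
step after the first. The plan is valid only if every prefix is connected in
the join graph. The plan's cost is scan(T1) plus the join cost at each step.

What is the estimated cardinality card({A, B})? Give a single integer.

720

Tables in S: A(150), B(120)
Edges inside S: B-A(d=25)
numerator = 150 * 120 = 18000
denominator = 25 = 25
card(S) = 18000 / 25 = 720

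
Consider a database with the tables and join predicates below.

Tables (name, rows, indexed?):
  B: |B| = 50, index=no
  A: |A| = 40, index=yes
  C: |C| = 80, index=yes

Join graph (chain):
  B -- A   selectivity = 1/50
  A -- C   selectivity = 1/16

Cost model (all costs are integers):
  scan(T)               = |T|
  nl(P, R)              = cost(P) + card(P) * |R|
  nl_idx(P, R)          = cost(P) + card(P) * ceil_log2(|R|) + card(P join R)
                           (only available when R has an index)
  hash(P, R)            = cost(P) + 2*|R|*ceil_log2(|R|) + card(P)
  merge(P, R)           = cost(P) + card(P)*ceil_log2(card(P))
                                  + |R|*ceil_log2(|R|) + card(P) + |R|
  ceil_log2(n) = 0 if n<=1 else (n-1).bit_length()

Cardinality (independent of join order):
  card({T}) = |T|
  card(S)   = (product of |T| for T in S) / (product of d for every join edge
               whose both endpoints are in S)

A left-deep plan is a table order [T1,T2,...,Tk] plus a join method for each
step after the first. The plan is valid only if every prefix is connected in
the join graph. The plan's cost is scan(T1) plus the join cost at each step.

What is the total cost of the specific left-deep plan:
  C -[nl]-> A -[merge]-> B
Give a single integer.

5430

step 1: scan C: cost=80, card=80
step 2: join A via nl
    card(P join A) = 80*40/(16) = 200
    cost = 80 + 80*40 = 3280
step 3: join B via merge
    card(P join B) = 200*50/(50) = 200
    cost = 3280 + 200*8 + 50*6 + 200 + 50 = 5430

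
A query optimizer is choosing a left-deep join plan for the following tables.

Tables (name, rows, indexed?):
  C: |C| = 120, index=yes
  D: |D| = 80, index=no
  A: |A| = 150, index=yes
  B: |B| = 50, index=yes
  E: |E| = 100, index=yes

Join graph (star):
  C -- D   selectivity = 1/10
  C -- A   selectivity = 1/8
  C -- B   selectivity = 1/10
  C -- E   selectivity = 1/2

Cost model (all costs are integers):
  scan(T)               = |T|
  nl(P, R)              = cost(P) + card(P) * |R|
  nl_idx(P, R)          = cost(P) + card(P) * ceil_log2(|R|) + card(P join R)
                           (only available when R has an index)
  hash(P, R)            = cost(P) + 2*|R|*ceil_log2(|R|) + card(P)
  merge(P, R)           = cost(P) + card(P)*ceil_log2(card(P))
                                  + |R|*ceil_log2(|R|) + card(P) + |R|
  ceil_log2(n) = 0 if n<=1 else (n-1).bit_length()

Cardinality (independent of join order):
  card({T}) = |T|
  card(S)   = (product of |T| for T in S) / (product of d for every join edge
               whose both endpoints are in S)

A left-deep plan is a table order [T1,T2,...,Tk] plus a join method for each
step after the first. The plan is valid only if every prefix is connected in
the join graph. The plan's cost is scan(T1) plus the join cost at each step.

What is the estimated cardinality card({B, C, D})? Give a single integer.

4800

Tables in S: B(50), C(120), D(80)
Edges inside S: C-D(d=10), C-B(d=10)
numerator = 50 * 120 * 80 = 480000
denominator = 10 * 10 = 100
card(S) = 480000 / 100 = 4800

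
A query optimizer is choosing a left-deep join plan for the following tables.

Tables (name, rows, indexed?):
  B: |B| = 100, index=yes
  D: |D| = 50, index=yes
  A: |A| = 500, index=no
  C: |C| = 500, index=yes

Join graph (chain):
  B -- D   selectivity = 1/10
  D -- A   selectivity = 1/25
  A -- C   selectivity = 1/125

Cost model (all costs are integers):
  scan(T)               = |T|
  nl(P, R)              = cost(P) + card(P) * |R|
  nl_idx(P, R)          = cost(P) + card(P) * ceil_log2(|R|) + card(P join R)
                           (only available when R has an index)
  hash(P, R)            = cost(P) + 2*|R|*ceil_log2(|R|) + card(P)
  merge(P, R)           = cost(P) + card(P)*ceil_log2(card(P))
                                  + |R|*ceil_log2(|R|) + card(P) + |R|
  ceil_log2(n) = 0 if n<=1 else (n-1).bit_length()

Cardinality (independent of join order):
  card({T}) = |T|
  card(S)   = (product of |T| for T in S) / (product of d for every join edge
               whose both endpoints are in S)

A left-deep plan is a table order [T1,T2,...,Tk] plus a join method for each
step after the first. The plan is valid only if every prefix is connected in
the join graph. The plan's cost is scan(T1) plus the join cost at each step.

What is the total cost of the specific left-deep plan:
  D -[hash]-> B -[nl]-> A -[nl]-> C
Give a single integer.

5251500

step 1: scan D: cost=50, card=50
step 2: join B via hash
    card(P join B) = 50*100/(10) = 500
    cost = 50 + 2*100*7 + 50 = 1500
step 3: join A via nl
    card(P join A) = 500*500/(25) = 10000
    cost = 1500 + 500*500 = 251500
step 4: join C via nl
    card(P join C) = 10000*500/(125) = 40000
    cost = 251500 + 10000*500 = 5251500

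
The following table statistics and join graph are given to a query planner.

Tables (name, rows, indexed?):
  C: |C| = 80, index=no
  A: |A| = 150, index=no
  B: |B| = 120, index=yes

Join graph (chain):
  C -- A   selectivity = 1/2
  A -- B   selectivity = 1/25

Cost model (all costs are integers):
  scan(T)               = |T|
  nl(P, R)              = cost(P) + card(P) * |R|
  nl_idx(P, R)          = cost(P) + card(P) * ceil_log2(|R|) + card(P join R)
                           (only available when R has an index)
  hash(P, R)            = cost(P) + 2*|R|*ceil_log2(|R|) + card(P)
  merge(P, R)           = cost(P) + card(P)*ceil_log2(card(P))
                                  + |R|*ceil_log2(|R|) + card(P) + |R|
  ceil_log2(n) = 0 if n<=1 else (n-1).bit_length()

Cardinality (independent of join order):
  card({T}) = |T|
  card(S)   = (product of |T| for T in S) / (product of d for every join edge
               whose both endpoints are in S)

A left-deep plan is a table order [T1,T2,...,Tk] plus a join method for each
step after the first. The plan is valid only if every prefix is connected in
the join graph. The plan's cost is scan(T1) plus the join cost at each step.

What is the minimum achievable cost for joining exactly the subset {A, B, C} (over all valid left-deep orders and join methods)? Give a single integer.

Selinger DP over subsets of {A,B,C}:
  {C}: scan cost=80, card=80
  {A}: scan cost=150, card=150
  {B}: scan cost=120, card=120
  {AC}: card=6000; try (C,hash)→1420, (A,merge)→2070, (C,merge)→2140, (A,hash)→2560, (A,nl)→12080, (C,nl)→12150; best=1420 via (C,hash)
  {AB}: card=720; try (B,nl_idx)→1920, (B,hash)→1980, (A,merge)→2430, (B,merge)→2460, (A,hash)→2640, (A,nl)→18120 …(+1); best=1920 via (B,nl_idx)
  {ABC}: card=28800; try (C,hash)→3760, (B,hash)→9100, (C,merge)→10480, (C,nl)→59520, (B,nl_idx)→72220, (B,merge)→86380 …(+1); best=3760 via (C,hash)

3760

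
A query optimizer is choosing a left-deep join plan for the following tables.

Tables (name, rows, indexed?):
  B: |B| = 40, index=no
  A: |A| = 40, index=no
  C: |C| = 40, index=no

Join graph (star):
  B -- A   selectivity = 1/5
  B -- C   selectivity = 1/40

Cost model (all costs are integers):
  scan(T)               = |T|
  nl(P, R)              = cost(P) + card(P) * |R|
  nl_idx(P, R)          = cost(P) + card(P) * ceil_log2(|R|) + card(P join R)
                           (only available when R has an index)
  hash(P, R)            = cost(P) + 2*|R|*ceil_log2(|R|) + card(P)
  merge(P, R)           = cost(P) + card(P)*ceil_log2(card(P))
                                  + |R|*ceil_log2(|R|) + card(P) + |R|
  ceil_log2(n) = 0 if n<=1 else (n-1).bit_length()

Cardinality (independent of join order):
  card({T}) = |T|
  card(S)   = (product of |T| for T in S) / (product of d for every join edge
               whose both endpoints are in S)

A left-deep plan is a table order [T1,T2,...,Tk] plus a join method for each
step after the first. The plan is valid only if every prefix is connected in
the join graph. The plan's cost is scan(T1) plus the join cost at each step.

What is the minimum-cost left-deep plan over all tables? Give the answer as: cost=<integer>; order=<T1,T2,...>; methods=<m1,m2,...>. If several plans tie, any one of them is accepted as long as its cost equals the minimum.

cost=1080; order=B,C,A; methods=hash,hash

Selinger DP (subsets sized 1..n):
  {B}: scan cost=40, card=40
  {A}: scan cost=40, card=40
  {C}: scan cost=40, card=40
  {AB}: card=320; try (B,hash)→560, (A,hash)→560, (B,merge)→600, (A,merge)→600, (B,nl)→1640, (A,nl)→1640; best=560 via (B,hash)
  {BC}: card=40; try (C,hash)→560, (B,hash)→560, (C,merge)→600, (B,merge)→600, (C,nl)→1640, (B,nl)→1640; best=560 via (C,hash)
  {ABC}: card=320; try (A,hash)→1080, (A,merge)→1120, (C,hash)→1360, (A,nl)→2160, (C,merge)→4040, (C,nl)→13360; best=1080 via (A,hash)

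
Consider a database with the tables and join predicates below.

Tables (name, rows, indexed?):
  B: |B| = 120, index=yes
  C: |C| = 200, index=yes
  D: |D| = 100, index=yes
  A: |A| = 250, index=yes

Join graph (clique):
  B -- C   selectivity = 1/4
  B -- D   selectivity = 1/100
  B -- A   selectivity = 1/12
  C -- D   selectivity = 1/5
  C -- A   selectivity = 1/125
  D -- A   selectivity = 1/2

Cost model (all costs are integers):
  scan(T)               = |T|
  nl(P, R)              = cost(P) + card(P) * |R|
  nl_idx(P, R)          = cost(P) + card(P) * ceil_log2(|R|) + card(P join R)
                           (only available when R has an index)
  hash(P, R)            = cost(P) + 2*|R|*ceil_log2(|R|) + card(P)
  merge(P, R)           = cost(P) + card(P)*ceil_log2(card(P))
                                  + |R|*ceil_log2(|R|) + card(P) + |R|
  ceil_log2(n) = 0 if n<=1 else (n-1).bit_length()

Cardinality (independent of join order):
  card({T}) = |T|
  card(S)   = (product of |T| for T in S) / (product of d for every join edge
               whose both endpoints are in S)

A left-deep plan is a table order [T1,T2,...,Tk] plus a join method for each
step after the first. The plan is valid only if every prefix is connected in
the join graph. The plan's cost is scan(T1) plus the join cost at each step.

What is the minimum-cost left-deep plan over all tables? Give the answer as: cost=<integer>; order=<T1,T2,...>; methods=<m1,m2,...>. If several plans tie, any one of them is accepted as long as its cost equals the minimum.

cost=6680; order=C,A,B,D; methods=nl_idx,hash,hash

Selinger DP (subsets sized 1..n):
  {B}: scan cost=120, card=120
  {C}: scan cost=200, card=200
  {D}: scan cost=100, card=100
  {A}: scan cost=250, card=250
  {BC}: card=6000; try (B,hash)→2080, (C,merge)→2880, (B,merge)→2960, (C,hash)→3440, (C,nl_idx)→7080, (B,nl_idx)→7600 …(+2); best=2080 via (B,hash)
  {BD}: card=120; try (B,nl_idx)→920, (D,nl_idx)→1080, (D,hash)→1640, (B,merge)→1860, (D,merge)→1880, (B,hash)→1880 …(+2); best=920 via (B,nl_idx)
  {AB}: card=2500; try (B,hash)→2180, (A,merge)→3330, (B,merge)→3460, (A,nl_idx)→3580, (A,hash)→4240, (B,nl_idx)→4500 …(+2); best=2180 via (B,hash)
  {CD}: card=4000; try (D,hash)→1800, (C,merge)→2700, (D,merge)→2800, (C,hash)→3400, (C,nl_idx)→4900, (D,nl_idx)→5600 …(+2); best=1800 via (D,hash)
  {AC}: card=400; try (A,nl_idx)→2200, (C,nl_idx)→2650, (C,hash)→3700, (A,merge)→4250, (C,merge)→4300, (A,hash)→4400 …(+2); best=2200 via (A,nl_idx)
  {AD}: card=12500; try (D,hash)→1900, (A,merge)→3150, (D,merge)→3300, (A,hash)→4200, (A,nl_idx)→13400, (D,nl_idx)→14500 …(+2); best=1900 via (D,hash)
  {BCD}: card=1200; try (C,nl_idx)→3080, (C,merge)→3680, (C,hash)→4240, (B,hash)→7480, (D,hash)→9480, (C,nl)→24920 …(+6); best=3080 via (C,nl_idx)
  {ABC}: card=1000; try (B,hash)→4280, (B,nl_idx)→6000, (B,merge)→7160, (C,hash)→7880, (A,hash)→12080, (C,nl_idx)→23180 …(+6); best=4280 via (B,hash)
  {ABD}: card=1250; try (A,nl_idx)→3130, (A,merge)→4130, (A,hash)→5040, (D,hash)→6080, (B,hash)→16080, (D,nl_idx)→20930 …(+6); best=3130 via (A,nl_idx)
  {ACD}: card=4000; try (D,hash)→4000, (D,merge)→7000, (D,nl_idx)→9000, (A,hash)→9800, (C,hash)→17600, (A,nl_idx)→37800 …(+6); best=4000 via (D,hash)
  {ABCD}: card=100; try (D,hash)→6680, (C,hash)→7580, (A,hash)→8280, (B,hash)→9680, (D,nl_idx)→11380, (A,nl_idx)→12780 …(+10); best=6680 via (D,hash)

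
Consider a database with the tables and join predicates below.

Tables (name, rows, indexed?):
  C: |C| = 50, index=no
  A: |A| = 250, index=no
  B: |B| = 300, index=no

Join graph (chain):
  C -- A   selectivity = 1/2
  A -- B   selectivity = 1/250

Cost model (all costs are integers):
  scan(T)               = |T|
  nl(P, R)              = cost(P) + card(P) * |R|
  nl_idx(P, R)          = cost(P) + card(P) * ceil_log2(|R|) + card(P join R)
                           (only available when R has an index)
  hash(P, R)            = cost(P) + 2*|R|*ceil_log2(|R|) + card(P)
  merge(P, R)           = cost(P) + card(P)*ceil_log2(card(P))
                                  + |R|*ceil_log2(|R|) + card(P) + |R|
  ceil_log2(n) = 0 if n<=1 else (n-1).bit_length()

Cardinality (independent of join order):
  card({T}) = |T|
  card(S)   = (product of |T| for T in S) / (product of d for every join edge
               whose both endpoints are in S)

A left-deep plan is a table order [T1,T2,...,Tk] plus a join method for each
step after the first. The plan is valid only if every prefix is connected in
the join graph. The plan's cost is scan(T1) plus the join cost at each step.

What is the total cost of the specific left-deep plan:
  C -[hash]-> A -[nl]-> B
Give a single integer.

1879100

step 1: scan C: cost=50, card=50
step 2: join A via hash
    card(P join A) = 50*250/(2) = 6250
    cost = 50 + 2*250*8 + 50 = 4100
step 3: join B via nl
    card(P join B) = 6250*300/(250) = 7500
    cost = 4100 + 6250*300 = 1879100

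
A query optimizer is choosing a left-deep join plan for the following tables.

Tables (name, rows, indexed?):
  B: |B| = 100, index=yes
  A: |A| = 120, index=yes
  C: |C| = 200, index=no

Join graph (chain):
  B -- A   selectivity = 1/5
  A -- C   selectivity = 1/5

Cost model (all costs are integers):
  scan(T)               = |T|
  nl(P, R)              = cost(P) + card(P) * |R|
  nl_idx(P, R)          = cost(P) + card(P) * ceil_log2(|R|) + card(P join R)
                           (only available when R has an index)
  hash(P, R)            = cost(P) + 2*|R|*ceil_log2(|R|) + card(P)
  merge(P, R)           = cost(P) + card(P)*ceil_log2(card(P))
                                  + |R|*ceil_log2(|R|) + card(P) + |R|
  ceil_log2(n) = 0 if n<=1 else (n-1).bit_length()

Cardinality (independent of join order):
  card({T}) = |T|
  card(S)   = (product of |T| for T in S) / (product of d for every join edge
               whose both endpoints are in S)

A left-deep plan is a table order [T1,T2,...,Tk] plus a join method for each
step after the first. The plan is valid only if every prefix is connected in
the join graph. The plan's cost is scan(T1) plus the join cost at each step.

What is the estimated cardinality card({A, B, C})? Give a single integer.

Tables in S: A(120), B(100), C(200)
Edges inside S: B-A(d=5), A-C(d=5)
numerator = 120 * 100 * 200 = 2400000
denominator = 5 * 5 = 25
card(S) = 2400000 / 25 = 96000

96000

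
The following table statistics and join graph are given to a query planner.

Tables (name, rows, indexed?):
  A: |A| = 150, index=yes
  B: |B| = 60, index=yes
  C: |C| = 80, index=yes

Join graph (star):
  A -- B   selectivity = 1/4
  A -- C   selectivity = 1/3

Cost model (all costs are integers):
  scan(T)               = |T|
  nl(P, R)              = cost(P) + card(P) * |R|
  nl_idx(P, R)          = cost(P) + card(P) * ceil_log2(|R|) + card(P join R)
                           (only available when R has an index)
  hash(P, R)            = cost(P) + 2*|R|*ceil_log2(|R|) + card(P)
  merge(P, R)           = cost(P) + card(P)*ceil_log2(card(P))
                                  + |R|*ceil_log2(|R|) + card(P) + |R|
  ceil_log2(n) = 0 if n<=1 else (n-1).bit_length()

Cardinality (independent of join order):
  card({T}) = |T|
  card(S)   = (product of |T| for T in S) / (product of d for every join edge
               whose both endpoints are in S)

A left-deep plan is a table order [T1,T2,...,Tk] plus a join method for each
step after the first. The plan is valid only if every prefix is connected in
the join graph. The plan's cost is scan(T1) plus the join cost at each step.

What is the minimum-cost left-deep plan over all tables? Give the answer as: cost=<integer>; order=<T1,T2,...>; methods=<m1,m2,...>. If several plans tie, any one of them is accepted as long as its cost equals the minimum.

cost=4390; order=A,B,C; methods=hash,hash

Selinger DP (subsets sized 1..n):
  {A}: scan cost=150, card=150
  {B}: scan cost=60, card=60
  {C}: scan cost=80, card=80
  {AB}: card=2250; try (B,hash)→1020, (A,merge)→1830, (B,merge)→1920, (A,hash)→2520, (A,nl_idx)→2790, (B,nl_idx)→3300 …(+2); best=1020 via (B,hash)
  {AC}: card=4000; try (C,hash)→1420, (A,merge)→2070, (C,merge)→2140, (A,hash)→2560, (A,nl_idx)→4720, (C,nl_idx)→5200 …(+2); best=1420 via (C,hash)
  {ABC}: card=60000; try (C,hash)→4390, (B,hash)→6140, (C,merge)→30910, (B,merge)→53840, (C,nl_idx)→76770, (B,nl_idx)→85420 …(+2); best=4390 via (C,hash)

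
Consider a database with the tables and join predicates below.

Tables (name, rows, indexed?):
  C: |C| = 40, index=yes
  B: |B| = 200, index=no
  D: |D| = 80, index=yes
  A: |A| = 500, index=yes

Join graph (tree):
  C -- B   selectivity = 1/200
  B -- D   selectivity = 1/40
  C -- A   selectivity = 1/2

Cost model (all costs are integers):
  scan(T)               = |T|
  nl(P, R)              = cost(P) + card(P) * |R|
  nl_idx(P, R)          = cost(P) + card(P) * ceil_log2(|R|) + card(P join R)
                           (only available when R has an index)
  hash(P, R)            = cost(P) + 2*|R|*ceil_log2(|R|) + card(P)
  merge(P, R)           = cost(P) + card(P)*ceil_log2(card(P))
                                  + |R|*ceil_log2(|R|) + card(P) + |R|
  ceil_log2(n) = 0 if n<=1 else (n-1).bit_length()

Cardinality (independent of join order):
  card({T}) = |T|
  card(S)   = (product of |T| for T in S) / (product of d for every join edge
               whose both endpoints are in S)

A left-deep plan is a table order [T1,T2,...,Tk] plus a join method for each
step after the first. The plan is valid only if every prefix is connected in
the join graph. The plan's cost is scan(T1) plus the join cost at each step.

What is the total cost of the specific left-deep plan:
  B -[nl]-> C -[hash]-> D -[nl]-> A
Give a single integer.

step 1: scan B: cost=200, card=200
step 2: join C via nl
    card(P join C) = 200*40/(200) = 40
    cost = 200 + 200*40 = 8200
step 3: join D via hash
    card(P join D) = 40*80/(40) = 80
    cost = 8200 + 2*80*7 + 40 = 9360
step 4: join A via nl
    card(P join A) = 80*500/(2) = 20000
    cost = 9360 + 80*500 = 49360

49360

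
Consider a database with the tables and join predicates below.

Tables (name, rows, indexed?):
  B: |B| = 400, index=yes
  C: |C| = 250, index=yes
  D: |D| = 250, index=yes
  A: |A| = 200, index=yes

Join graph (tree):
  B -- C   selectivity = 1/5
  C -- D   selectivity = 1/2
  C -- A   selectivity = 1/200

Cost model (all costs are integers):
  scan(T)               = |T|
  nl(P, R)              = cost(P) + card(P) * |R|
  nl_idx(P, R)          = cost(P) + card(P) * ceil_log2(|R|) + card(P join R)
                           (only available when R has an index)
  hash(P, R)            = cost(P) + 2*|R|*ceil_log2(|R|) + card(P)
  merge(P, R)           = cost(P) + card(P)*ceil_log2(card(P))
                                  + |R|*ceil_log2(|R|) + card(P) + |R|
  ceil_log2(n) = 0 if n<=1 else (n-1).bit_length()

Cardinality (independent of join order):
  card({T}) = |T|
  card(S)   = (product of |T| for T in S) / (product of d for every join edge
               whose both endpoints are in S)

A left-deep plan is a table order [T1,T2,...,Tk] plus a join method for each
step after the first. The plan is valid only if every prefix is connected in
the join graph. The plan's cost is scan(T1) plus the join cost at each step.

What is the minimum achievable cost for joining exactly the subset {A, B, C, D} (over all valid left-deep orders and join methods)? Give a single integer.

32300

Selinger DP over subsets of {A,B,C,D}:
  {B}: scan cost=400, card=400
  {C}: scan cost=250, card=250
  {D}: scan cost=250, card=250
  {A}: scan cost=200, card=200
  {BC}: card=20000; try (C,hash)→4800, (B,merge)→6500, (C,merge)→6650, (B,hash)→7700, (B,nl_idx)→22500, (C,nl_idx)→23600 …(+2); best=4800 via (C,hash)
  {CD}: card=31250; try (D,hash)→4500, (C,hash)→4500, (D,merge)→4750, (C,merge)→4750, (D,nl_idx)→33500, (C,nl_idx)→33500 …(+2); best=4500 via (D,hash)
  {AC}: card=250; try (C,nl_idx)→2050, (A,nl_idx)→2500, (A,hash)→3700, (C,merge)→4250, (A,merge)→4300, (C,hash)→4400 …(+2); best=2050 via (C,nl_idx)
  {BCD}: card=2500000; try (D,hash)→28800, (B,hash)→42950, (D,merge)→327050, (B,merge)→508500, (D,nl_idx)→2664800, (B,nl_idx)→2785750 …(+2); best=28800 via (D,hash)
  {ABC}: card=20000; try (B,merge)→8300, (B,hash)→9500, (B,nl_idx)→24300, (A,hash)→28000, (B,nl)→102050, (A,nl_idx)→184800 …(+2); best=8300 via (B,merge)
  {ACD}: card=31250; try (D,hash)→6300, (D,merge)→6550, (D,nl_idx)→35300, (A,hash)→38950, (D,nl)→64550, (A,nl_idx)→285750 …(+2); best=6300 via (D,hash)
  {ABCD}: card=2500000; try (D,hash)→32300, (B,hash)→44750, (D,merge)→330550, (B,merge)→510300, (A,hash)→2532000, (D,nl_idx)→2668300 …(+6); best=32300 via (D,hash)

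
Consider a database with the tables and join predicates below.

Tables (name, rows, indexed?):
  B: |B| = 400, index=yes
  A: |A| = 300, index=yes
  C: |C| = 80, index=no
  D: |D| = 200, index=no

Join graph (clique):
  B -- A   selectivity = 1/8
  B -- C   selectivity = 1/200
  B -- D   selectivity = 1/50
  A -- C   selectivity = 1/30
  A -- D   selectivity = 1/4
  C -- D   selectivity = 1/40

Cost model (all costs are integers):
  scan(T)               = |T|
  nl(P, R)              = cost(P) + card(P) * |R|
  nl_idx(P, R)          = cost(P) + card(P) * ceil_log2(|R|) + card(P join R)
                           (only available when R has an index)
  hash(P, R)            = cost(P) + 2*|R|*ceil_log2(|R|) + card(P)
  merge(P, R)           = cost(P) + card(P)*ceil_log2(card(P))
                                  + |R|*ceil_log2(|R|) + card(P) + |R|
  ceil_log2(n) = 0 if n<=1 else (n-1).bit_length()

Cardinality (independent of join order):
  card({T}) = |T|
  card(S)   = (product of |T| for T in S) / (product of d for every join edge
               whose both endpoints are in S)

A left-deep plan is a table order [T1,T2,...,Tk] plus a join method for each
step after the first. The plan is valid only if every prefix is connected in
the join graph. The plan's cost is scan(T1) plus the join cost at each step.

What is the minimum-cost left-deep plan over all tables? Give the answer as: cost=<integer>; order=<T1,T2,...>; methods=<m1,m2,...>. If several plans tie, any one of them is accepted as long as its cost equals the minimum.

Selinger DP (subsets sized 1..n):
  {B}: scan cost=400, card=400
  {A}: scan cost=300, card=300
  {C}: scan cost=80, card=80
  {D}: scan cost=200, card=200
  {AB}: card=15000; try (A,hash)→6200, (B,merge)→7300, (A,merge)→7400, (B,hash)→7800, (B,nl_idx)→18000, (A,nl_idx)→19000 …(+2); best=6200 via (A,hash)
  {BC}: card=160; try (B,nl_idx)→960, (C,hash)→1920, (B,merge)→4720, (C,merge)→5040, (B,hash)→7360, (B,nl)→32080 …(+1); best=960 via (B,nl_idx)
  {BD}: card=1600; try (B,nl_idx)→3600, (D,hash)→4000, (B,merge)→6000, (D,merge)→6200, (B,hash)→7600, (B,nl)→80200 …(+1); best=3600 via (B,nl_idx)
  {AC}: card=800; try (A,nl_idx)→1600, (C,hash)→1720, (A,merge)→3720, (C,merge)→3940, (A,hash)→5560, (A,nl)→24080 …(+1); best=1600 via (A,nl_idx)
  {AD}: card=15000; try (D,hash)→3800, (A,merge)→5000, (D,merge)→5100, (A,hash)→5800, (A,nl_idx)→17000, (A,nl)→60200 …(+1); best=3800 via (D,hash)
  {CD}: card=400; try (C,hash)→1520, (D,merge)→2520, (C,merge)→2640, (D,hash)→3360, (D,nl)→16080, (C,nl)→16200; best=1520 via (C,hash)
  {ABC}: card=200; try (A,nl_idx)→2600, (A,merge)→5400, (A,hash)→6520, (B,nl_idx)→9000, (B,hash)→9600, (B,merge)→14400 …(+5); best=2600 via (A,nl_idx)
  {ABD}: card=15000; try (A,hash)→10600, (D,hash)→24400, (A,merge)→25800, (B,hash)→26000, (A,nl_idx)→33000, (B,nl_idx)→153800 …(+5); best=10600 via (A,hash)
  {BCD}: card=16; try (D,merge)→4200, (D,hash)→4320, (B,nl_idx)→5136, (C,hash)→6320, (B,hash)→9120, (B,merge)→9520 …(+4); best=4200 via (D,merge)
  {ACD}: card=1000; try (D,hash)→5600, (A,nl_idx)→6120, (A,hash)→7320, (A,merge)→8520, (D,merge)→12200, (C,hash)→19920 …(+4); best=5600 via (D,hash)
  {ABCD}: card=5; try (A,nl_idx)→4349, (D,hash)→6000, (D,merge)→6200, (A,merge)→7280, (A,nl)→9000, (A,hash)→9616 …(+8); best=4349 via (A,nl_idx)

cost=4349; order=C,B,D,A; methods=nl_idx,merge,nl_idx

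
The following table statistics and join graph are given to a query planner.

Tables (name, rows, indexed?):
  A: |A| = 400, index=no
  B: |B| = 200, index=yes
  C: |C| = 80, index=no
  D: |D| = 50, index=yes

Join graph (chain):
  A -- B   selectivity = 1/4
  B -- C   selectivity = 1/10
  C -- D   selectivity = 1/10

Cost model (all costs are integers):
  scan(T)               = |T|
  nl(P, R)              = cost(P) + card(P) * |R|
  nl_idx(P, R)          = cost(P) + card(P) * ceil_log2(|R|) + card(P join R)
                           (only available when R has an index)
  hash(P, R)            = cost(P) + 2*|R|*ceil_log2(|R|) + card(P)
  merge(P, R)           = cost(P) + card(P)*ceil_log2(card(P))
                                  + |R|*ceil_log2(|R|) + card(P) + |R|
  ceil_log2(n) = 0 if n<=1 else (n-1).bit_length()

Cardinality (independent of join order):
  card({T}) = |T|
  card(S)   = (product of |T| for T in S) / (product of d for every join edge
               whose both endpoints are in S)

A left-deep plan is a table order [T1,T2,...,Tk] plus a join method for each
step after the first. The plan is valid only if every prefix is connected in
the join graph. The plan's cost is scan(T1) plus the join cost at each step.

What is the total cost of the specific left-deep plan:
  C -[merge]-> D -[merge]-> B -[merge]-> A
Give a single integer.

step 1: scan C: cost=80, card=80
step 2: join D via merge
    card(P join D) = 80*50/(10) = 400
    cost = 80 + 80*7 + 50*6 + 80 + 50 = 1070
step 3: join B via merge
    card(P join B) = 400*200/(10) = 8000
    cost = 1070 + 400*9 + 200*8 + 400 + 200 = 6870
step 4: join A via merge
    card(P join A) = 8000*400/(4) = 800000
    cost = 6870 + 8000*13 + 400*9 + 8000 + 400 = 122870

122870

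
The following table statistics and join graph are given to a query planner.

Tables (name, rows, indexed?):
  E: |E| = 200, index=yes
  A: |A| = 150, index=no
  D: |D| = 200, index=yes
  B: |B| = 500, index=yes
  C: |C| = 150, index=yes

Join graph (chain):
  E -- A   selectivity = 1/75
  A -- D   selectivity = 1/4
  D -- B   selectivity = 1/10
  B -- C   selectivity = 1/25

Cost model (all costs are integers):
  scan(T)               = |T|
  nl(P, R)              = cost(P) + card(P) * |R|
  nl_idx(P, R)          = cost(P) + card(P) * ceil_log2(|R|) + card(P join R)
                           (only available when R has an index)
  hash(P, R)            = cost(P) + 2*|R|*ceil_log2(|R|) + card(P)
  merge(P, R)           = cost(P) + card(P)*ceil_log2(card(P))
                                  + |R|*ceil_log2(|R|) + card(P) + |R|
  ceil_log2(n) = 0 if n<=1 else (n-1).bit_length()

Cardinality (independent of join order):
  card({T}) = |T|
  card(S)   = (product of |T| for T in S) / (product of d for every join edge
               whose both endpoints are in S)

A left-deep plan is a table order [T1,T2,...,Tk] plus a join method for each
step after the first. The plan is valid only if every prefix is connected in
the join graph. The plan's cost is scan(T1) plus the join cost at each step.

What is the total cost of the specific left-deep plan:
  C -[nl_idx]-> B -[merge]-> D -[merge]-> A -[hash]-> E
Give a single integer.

step 1: scan C: cost=150, card=150
step 2: join B via nl_idx
    card(P join B) = 150*500/(25) = 3000
    cost = 150 + 150*9 + 3000 = 4500
step 3: join D via merge
    card(P join D) = 3000*200/(10) = 60000
    cost = 4500 + 3000*12 + 200*8 + 3000 + 200 = 45300
step 4: join A via merge
    card(P join A) = 60000*150/(4) = 2250000
    cost = 45300 + 60000*16 + 150*8 + 60000 + 150 = 1066650
step 5: join E via hash
    card(P join E) = 2250000*200/(75) = 6000000
    cost = 1066650 + 2*200*8 + 2250000 = 3319850

3319850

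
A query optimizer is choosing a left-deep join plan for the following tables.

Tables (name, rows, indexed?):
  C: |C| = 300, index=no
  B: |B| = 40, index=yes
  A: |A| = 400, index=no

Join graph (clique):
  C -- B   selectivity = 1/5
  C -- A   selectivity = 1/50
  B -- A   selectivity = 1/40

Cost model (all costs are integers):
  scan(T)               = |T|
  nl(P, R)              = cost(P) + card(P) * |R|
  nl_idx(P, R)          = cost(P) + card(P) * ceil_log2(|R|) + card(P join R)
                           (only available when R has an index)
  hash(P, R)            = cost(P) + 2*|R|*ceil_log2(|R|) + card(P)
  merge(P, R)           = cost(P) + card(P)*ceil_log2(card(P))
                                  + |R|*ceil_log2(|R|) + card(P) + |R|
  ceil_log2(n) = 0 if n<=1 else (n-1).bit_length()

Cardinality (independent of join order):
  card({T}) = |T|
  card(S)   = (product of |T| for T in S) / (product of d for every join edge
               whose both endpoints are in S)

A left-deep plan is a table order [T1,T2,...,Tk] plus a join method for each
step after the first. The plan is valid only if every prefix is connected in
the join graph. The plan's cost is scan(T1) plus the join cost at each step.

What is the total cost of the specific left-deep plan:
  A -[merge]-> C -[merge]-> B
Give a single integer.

38880

step 1: scan A: cost=400, card=400
step 2: join C via merge
    card(P join C) = 400*300/(50) = 2400
    cost = 400 + 400*9 + 300*9 + 400 + 300 = 7400
step 3: join B via merge
    card(P join B) = 2400*40/(5*40) = 480
    cost = 7400 + 2400*12 + 40*6 + 2400 + 40 = 38880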